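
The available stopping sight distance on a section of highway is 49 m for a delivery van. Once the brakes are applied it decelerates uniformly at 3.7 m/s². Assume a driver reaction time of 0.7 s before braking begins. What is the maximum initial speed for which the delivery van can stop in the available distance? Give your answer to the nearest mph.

Maximum speed ≈ 37 mph

Stopping distance: v·t_r + v²/(2a) = 49 with t_r = 0.7 s and a = 3.700 m/s².
So v² + 5.180 v − 362.60 = 0.
Positive root: v = −a·t_r + √((a·t_r)² + 2a·d) = −2.590 + √(6.708 + 362.60) = 16.6274 m/s.
16.6274 m/s ÷ 0.44704 = 37.194 mph.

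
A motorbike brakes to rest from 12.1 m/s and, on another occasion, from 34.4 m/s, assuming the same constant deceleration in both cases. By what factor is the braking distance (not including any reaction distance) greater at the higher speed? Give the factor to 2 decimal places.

Factor ≈ 8.08

Braking distance d = v²/(2a), so with a fixed, d ∝ v².
Factor = (34.4/12.1)² = 2.8430² = 8.0826.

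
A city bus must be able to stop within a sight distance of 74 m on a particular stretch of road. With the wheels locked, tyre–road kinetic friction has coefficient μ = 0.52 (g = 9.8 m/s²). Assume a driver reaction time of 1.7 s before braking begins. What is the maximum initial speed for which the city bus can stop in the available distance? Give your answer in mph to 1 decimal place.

Maximum speed ≈ 45.0 mph

a = μg = 0.52 × 9.8 = 5.096 m/s².
Stopping distance: v·t_r + v²/(2a) = 74 with t_r = 1.7 s and a = 5.096 m/s².
So v² + 17.326 v − 754.21 = 0.
Positive root: v = −a·t_r + √((a·t_r)² + 2a·d) = −8.663 + √(75.048 + 754.21) = 20.1338 m/s.
20.1338 m/s ÷ 0.44704 = 45.038 mph.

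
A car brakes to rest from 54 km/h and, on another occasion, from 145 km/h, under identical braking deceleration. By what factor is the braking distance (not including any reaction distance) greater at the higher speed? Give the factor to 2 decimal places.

Factor ≈ 7.21

Braking distance d = v²/(2a), so with a fixed, d ∝ v².
Factor = (145/54)² = 2.6852² = 7.2103.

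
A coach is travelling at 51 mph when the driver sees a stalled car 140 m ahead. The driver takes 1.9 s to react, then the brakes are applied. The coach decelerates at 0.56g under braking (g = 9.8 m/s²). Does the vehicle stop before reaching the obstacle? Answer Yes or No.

Yes

51 mph × 0.44704 = 22.7990 m/s.
a = 0.56 × 9.8 = 5.488 m/s².
Reaction distance = 22.7990 × 1.9 = 43.318 m.
Braking distance = v²/(2a) = 519.794 / 10.976 = 47.357 m.
Total stopping distance = 43.318 + 47.357 = 90.675 m, vs 140 m available — it stops with 140 − 90.675 = 49.325 m to spare.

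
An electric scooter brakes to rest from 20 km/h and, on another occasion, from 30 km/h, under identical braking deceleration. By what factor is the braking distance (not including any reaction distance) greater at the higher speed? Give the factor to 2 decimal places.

Factor ≈ 2.25

Braking distance d = v²/(2a), so with a fixed, d ∝ v².
Factor = (30/20)² = 1.5000² = 2.2500.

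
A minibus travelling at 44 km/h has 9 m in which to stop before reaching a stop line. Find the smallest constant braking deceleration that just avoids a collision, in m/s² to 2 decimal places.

44 km/h ÷ 3.6 = 12.2222 m/s.
v² = 2a·d ⇒ a = v²/(2d) = 12.2222² / (2 × 9.000) = 149.382 / 18.000 = 8.2990 m/s².

Required deceleration ≈ 8.30 m/s²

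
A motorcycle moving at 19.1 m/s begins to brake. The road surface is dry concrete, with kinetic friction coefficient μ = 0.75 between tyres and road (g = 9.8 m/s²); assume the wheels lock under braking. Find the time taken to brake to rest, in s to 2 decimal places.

a = μg = 0.75 × 9.8 = 7.350 m/s².
Braking time = v/a = 19.1000 / 7.350 = 2.599 s.

Braking time ≈ 2.60 s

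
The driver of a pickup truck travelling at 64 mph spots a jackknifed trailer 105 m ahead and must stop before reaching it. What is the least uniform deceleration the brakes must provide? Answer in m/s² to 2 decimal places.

Required deceleration ≈ 3.90 m/s²

64 mph × 0.44704 = 28.6106 m/s.
v² = 2a·d ⇒ a = v²/(2d) = 28.6106² / (2 × 105.000) = 818.566 / 210.000 = 3.8979 m/s².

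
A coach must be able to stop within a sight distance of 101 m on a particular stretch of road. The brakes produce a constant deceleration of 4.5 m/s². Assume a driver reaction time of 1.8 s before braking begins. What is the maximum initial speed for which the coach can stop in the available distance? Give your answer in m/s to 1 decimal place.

Maximum speed ≈ 23.1 m/s

Stopping distance: v·t_r + v²/(2a) = 101 with t_r = 1.8 s and a = 4.500 m/s².
So v² + 16.200 v − 909.00 = 0.
Positive root: v = −a·t_r + √((a·t_r)² + 2a·d) = −8.100 + √(65.610 + 909.00) = 23.1187 m/s.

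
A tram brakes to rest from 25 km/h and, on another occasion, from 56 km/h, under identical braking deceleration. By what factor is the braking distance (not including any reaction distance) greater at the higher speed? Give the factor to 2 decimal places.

Braking distance d = v²/(2a), so with a fixed, d ∝ v².
Factor = (56/25)² = 2.2400² = 5.0176.

Factor ≈ 5.02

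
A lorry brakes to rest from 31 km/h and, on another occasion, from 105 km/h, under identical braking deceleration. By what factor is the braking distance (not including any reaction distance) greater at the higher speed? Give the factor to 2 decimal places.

Braking distance d = v²/(2a), so with a fixed, d ∝ v².
Factor = (105/31)² = 3.3871² = 11.4724.

Factor ≈ 11.47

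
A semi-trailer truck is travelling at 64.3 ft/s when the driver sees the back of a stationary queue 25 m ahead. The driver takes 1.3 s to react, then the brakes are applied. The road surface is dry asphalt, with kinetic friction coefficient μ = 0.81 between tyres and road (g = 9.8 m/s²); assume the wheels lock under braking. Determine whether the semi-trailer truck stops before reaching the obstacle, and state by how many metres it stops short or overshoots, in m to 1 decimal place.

No — it overshoots by 24.7 m

64.3 ft/s × 0.3048 = 19.5986 m/s.
a = μg = 0.81 × 9.8 = 7.938 m/s².
Reaction distance = 19.5986 × 1.3 = 25.478 m.
Braking distance = v²/(2a) = 384.105 / 15.876 = 24.194 m.
Total stopping distance = 25.478 + 24.194 = 49.672 m, vs 25 m available — it cannot stop in time and overshoots by 49.672 − 25 = 24.672 m.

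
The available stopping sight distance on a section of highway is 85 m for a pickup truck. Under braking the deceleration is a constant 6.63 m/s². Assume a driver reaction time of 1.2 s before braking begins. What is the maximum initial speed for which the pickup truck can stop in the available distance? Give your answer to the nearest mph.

Maximum speed ≈ 59 mph

Stopping distance: v·t_r + v²/(2a) = 85 with t_r = 1.2 s and a = 6.630 m/s².
So v² + 15.912 v − 1127.10 = 0.
Positive root: v = −a·t_r + √((a·t_r)² + 2a·d) = −7.956 + √(63.298 + 1127.10) = 26.5461 m/s.
26.5461 m/s ÷ 0.44704 = 59.382 mph.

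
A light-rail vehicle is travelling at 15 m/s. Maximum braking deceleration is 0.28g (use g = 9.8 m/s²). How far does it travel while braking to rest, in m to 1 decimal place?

Braking distance ≈ 41.0 m

a = 0.28 × 9.8 = 2.744 m/s².
Braking distance = v²/(2a) = 15.0000² / (2 × 2.744) = 225.000 / 5.488 = 40.999 m.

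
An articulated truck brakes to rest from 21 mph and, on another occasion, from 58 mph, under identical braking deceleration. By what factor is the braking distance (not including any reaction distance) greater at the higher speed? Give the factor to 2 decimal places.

Factor ≈ 7.63

Braking distance d = v²/(2a), so with a fixed, d ∝ v².
Factor = (58/21)² = 2.7619² = 7.6281.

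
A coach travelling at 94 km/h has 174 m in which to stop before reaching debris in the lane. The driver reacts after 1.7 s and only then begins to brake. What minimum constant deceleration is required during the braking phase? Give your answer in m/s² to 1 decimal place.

Required deceleration ≈ 2.6 m/s²

94 km/h ÷ 3.6 = 26.1111 m/s.
Distance covered during reaction = 26.1111 × 1.7 = 44.389 m.
Distance available for braking: 174 − 44.389 = 129.611 m.
v² = 2a·d ⇒ a = v²/(2d) = 26.1111² / (2 × 129.611) = 681.790 / 259.222 = 2.6301 m/s².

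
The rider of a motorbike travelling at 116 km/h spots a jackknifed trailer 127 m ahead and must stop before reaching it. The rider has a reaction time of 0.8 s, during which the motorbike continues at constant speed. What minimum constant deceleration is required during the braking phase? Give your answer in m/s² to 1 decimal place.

116 km/h ÷ 3.6 = 32.2222 m/s.
Distance covered during reaction = 32.2222 × 0.8 = 25.778 m.
Distance available for braking: 127 − 25.778 = 101.222 m.
v² = 2a·d ⇒ a = v²/(2d) = 32.2222² / (2 × 101.222) = 1038.270 / 202.444 = 5.1287 m/s².

Required deceleration ≈ 5.1 m/s²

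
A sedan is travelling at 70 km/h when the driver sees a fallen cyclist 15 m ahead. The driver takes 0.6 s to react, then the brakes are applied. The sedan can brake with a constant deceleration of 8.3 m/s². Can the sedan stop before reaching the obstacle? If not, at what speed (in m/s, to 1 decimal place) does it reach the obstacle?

No — it strikes the obstacle at 18.0 m/s

70 km/h ÷ 3.6 = 19.4444 m/s.
Reaction distance = 19.4444 × 0.6 = 11.667 m.
Braking distance needed to stop: v²/(2a) = 378.085 / 16.600 = 22.776 m, so total needed = 11.667 + 22.776 = 34.443 m > 15 m — it cannot stop.
Distance remaining when braking begins: 15 − 11.667 = 3.333 m.
v² = v₀² − 2a·d = 378.085 − 2 × 8.300 × 3.333 = 322.757 m²/s².
v = √322.757 = 17.965 m/s.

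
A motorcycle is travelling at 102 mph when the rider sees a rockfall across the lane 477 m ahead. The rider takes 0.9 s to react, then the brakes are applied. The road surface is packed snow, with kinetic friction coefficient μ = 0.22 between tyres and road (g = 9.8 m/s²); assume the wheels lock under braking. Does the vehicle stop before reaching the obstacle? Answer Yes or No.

No

102 mph × 0.44704 = 45.5981 m/s.
a = μg = 0.22 × 9.8 = 2.156 m/s².
Reaction distance = 45.5981 × 0.9 = 41.038 m.
Braking distance = v²/(2a) = 2079.187 / 4.312 = 482.186 m.
Total stopping distance = 41.038 + 482.186 = 523.224 m, vs 477 m available — it cannot stop in time and overshoots by 523.224 − 477 = 46.224 m.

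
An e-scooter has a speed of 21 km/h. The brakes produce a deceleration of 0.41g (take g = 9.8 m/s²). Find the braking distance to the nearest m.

21 km/h ÷ 3.6 = 5.8333 m/s.
a = 0.41 × 9.8 = 4.018 m/s².
Braking distance = v²/(2a) = 5.8333² / (2 × 4.018) = 34.027 / 8.036 = 4.234 m.

Braking distance ≈ 4 m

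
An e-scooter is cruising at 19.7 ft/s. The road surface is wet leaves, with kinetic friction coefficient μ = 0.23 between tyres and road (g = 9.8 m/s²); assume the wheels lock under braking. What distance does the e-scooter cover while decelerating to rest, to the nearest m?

Braking distance ≈ 8 m

19.7 ft/s × 0.3048 = 6.0046 m/s.
a = μg = 0.23 × 9.8 = 2.254 m/s².
Braking distance = v²/(2a) = 6.0046² / (2 × 2.254) = 36.055 / 4.508 = 7.998 m.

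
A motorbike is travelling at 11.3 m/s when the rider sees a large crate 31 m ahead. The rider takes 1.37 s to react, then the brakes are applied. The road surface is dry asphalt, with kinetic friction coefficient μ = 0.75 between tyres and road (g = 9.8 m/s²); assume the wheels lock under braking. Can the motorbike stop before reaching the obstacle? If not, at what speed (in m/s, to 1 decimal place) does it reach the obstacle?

Yes — it stops about 6.8 m short of the obstacle, so it never reaches it

a = μg = 0.75 × 9.8 = 7.350 m/s².
Reaction distance = 11.3000 × 1.37 = 15.481 m.
Braking distance = v²/(2a) = 127.690 / 14.700 = 8.686 m.
Total stopping distance = 15.481 + 8.686 = 24.167 m, vs 31 m available — it stops with 31 − 24.167 = 6.833 m to spare.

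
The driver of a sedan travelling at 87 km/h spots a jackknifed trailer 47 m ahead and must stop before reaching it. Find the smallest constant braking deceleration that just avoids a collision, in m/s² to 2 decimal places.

87 km/h ÷ 3.6 = 24.1667 m/s.
v² = 2a·d ⇒ a = v²/(2d) = 24.1667² / (2 × 47.000) = 584.029 / 94.000 = 6.2131 m/s².

Required deceleration ≈ 6.21 m/s²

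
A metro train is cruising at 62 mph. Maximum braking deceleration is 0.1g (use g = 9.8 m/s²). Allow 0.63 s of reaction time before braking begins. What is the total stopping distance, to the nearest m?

62 mph × 0.44704 = 27.7165 m/s.
a = 0.1 × 9.8 = 0.980 m/s².
Reaction distance = v·t_r = 27.7165 × 0.63 = 17.461 m.
Braking distance = v²/(2a) = 27.7165² / (2 × 0.980) = 768.204 / 1.960 = 391.941 m.
Total = 17.461 + 391.941 = 409.402 m.

Total stopping distance ≈ 409 m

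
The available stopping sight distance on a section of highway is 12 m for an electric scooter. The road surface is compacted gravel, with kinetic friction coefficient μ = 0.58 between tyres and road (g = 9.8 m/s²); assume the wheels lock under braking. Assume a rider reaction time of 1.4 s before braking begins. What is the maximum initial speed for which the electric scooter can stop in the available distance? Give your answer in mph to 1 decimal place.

a = μg = 0.58 × 9.8 = 5.684 m/s².
Stopping distance: v·t_r + v²/(2a) = 12 with t_r = 1.4 s and a = 5.684 m/s².
So v² + 15.915 v − 136.42 = 0.
Positive root: v = −a·t_r + √((a·t_r)² + 2a·d) = −7.958 + √(63.330 + 136.42) = 6.1753 m/s.
6.1753 m/s ÷ 0.44704 = 13.814 mph.

Maximum speed ≈ 13.8 mph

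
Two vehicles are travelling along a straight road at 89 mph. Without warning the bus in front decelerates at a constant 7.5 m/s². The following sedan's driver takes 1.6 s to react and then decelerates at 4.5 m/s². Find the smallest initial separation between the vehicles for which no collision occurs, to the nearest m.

Minimum gap ≈ 134 m

89 mph × 0.44704 = 39.7866 m/s.
Leader travels v²/(2a_L) = 1582.974 / 15.000 = 105.532 m before stopping.
Follower covers v·t_r = 39.7866 × 1.6 = 63.659 m while reacting, then v²/(2a_F) = 1582.974 / 9.000 = 175.886 m while braking, for a total of 63.659 + 175.886 = 239.545 m.
Since a_F ≤ a_L and the follower starts braking later, the follower is never slower than the leader, so the closest approach is when both have stopped.
Minimum gap = 239.545 − 105.532 = 134.013 m.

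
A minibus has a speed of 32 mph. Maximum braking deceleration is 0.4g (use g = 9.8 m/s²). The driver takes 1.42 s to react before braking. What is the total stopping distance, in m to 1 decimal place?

32 mph × 0.44704 = 14.3053 m/s.
a = 0.4 × 9.8 = 3.920 m/s².
Reaction distance = v·t_r = 14.3053 × 1.42 = 20.314 m.
Braking distance = v²/(2a) = 14.3053² / (2 × 3.920) = 204.642 / 7.840 = 26.102 m.
Total = 20.314 + 26.102 = 46.416 m.

Total stopping distance ≈ 46.4 m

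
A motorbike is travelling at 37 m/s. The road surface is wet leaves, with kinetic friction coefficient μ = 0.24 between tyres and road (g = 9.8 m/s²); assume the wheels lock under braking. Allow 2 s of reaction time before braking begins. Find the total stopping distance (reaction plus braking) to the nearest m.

a = μg = 0.24 × 9.8 = 2.352 m/s².
Reaction distance = v·t_r = 37.0000 × 2 = 74.000 m.
Braking distance = v²/(2a) = 37.0000² / (2 × 2.352) = 1369.000 / 4.704 = 291.029 m.
Total = 74.000 + 291.029 = 365.029 m.

Total stopping distance ≈ 365 m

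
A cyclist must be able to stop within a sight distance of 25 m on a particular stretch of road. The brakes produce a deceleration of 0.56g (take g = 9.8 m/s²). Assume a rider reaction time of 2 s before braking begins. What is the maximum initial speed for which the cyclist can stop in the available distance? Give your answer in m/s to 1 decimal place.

Maximum speed ≈ 8.9 m/s

a = 0.56 × 9.8 = 5.488 m/s².
Stopping distance: v·t_r + v²/(2a) = 25 with t_r = 2 s and a = 5.488 m/s².
So v² + 21.952 v − 274.40 = 0.
Positive root: v = −a·t_r + √((a·t_r)² + 2a·d) = −10.976 + √(120.473 + 274.40) = 8.8954 m/s.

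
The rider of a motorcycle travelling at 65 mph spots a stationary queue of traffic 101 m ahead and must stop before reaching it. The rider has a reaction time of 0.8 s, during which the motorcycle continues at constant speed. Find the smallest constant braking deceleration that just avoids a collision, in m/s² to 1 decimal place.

65 mph × 0.44704 = 29.0576 m/s.
Distance covered during reaction = 29.0576 × 0.8 = 23.246 m.
Distance available for braking: 101 − 23.246 = 77.754 m.
v² = 2a·d ⇒ a = v²/(2d) = 29.0576² / (2 × 77.754) = 844.344 / 155.508 = 5.4296 m/s².

Required deceleration ≈ 5.4 m/s²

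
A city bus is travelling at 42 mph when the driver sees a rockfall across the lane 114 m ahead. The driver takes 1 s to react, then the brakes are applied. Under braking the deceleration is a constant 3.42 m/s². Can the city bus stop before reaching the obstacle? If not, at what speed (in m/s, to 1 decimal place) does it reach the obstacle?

Yes — it stops about 43.7 m short of the obstacle, so it never reaches it

42 mph × 0.44704 = 18.7757 m/s.
Reaction distance = 18.7757 × 1 = 18.776 m.
Braking distance = v²/(2a) = 352.527 / 6.840 = 51.539 m.
Total stopping distance = 18.776 + 51.539 = 70.315 m, vs 114 m available — it stops with 114 − 70.315 = 43.685 m to spare.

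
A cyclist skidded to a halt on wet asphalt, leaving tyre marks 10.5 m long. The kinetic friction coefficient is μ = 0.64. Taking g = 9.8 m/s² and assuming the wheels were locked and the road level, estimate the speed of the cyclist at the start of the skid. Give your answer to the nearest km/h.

Deceleration a = μg = 0.64 × 9.8 = 6.272 m/s².
v = √(2a·d) = √(2 × 6.272 × 10.5) = √131.712 = 11.4766 m/s.
= 11.4766 × 3.6 = 41.316 km/h.

Initial speed ≈ 41 km/h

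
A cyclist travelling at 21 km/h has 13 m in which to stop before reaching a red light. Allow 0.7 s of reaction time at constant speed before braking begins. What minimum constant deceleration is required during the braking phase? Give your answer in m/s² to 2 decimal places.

Required deceleration ≈ 1.91 m/s²

21 km/h ÷ 3.6 = 5.8333 m/s.
Distance covered during reaction = 5.8333 × 0.7 = 4.083 m.
Distance available for braking: 13 − 4.083 = 8.917 m.
v² = 2a·d ⇒ a = v²/(2d) = 5.8333² / (2 × 8.917) = 34.027 / 17.834 = 1.9080 m/s².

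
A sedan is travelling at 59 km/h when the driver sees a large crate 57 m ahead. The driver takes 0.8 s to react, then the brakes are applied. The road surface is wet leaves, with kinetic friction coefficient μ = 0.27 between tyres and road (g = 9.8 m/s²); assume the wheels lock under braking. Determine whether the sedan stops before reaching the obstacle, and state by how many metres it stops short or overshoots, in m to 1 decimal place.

59 km/h ÷ 3.6 = 16.3889 m/s.
a = μg = 0.27 × 9.8 = 2.646 m/s².
Reaction distance = 16.3889 × 0.8 = 13.111 m.
Braking distance = v²/(2a) = 268.596 / 5.292 = 50.755 m.
Total stopping distance = 13.111 + 50.755 = 63.866 m, vs 57 m available — it cannot stop in time and overshoots by 63.866 − 57 = 6.866 m.

No — it overshoots by 6.9 m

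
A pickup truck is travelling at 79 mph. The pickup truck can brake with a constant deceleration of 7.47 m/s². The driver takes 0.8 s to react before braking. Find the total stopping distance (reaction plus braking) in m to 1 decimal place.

79 mph × 0.44704 = 35.3162 m/s.
Reaction distance = v·t_r = 35.3162 × 0.8 = 28.253 m.
Braking distance = v²/(2a) = 35.3162² / (2 × 7.470) = 1247.234 / 14.940 = 83.483 m.
Total = 28.253 + 83.483 = 111.736 m.

Total stopping distance ≈ 111.7 m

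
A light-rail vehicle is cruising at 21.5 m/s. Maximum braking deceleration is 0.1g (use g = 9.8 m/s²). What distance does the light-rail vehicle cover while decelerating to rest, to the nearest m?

a = 0.1 × 9.8 = 0.980 m/s².
Braking distance = v²/(2a) = 21.5000² / (2 × 0.980) = 462.250 / 1.960 = 235.842 m.

Braking distance ≈ 236 m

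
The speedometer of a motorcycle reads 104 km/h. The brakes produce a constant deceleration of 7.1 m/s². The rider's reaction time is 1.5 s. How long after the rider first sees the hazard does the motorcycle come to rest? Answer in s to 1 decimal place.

104 km/h ÷ 3.6 = 28.8889 m/s.
Braking time = v/a = 28.8889 / 7.100 = 4.069 s.
Total = 1.5 + 4.069 = 5.569 s.

Total time ≈ 5.6 s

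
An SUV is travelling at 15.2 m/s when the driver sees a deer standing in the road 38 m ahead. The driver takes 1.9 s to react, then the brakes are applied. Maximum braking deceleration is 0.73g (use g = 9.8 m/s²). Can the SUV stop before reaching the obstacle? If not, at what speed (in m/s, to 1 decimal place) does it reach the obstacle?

No — it strikes the obstacle at 10.0 m/s

a = 0.73 × 9.8 = 7.154 m/s².
Reaction distance = 15.2000 × 1.9 = 28.880 m.
Braking distance needed to stop: v²/(2a) = 231.040 / 14.308 = 16.148 m, so total needed = 28.880 + 16.148 = 45.028 m > 38 m — it cannot stop.
Distance remaining when braking begins: 38 − 28.880 = 9.120 m.
v² = v₀² − 2a·d = 231.040 − 2 × 7.154 × 9.120 = 100.551 m²/s².
v = √100.551 = 10.028 m/s.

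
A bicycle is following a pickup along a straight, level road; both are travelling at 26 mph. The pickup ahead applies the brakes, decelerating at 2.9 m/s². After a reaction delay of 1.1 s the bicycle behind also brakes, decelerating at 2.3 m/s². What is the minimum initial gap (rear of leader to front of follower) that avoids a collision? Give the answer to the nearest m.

26 mph × 0.44704 = 11.6230 m/s.
Leader travels v²/(2a_L) = 135.094 / 5.800 = 23.292 m before stopping.
Follower covers v·t_r = 11.6230 × 1.1 = 12.785 m while reacting, then v²/(2a_F) = 135.094 / 4.600 = 29.368 m while braking, for a total of 12.785 + 29.368 = 42.153 m.
Since a_F ≤ a_L and the follower starts braking later, the follower is never slower than the leader, so the closest approach is when both have stopped.
Minimum gap = 42.153 − 23.292 = 18.861 m.

Minimum gap ≈ 19 m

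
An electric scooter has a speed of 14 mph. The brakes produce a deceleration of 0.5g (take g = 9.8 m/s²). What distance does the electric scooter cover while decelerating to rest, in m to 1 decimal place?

Braking distance ≈ 4.0 m

14 mph × 0.44704 = 6.2586 m/s.
a = 0.5 × 9.8 = 4.900 m/s².
Braking distance = v²/(2a) = 6.2586² / (2 × 4.900) = 39.170 / 9.800 = 3.997 m.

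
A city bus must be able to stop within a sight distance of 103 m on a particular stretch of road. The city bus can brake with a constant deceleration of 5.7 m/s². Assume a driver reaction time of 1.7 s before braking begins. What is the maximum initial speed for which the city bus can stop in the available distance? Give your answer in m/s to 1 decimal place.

Stopping distance: v·t_r + v²/(2a) = 103 with t_r = 1.7 s and a = 5.700 m/s².
So v² + 19.380 v − 1174.20 = 0.
Positive root: v = −a·t_r + √((a·t_r)² + 2a·d) = −9.690 + √(93.896 + 1174.20) = 25.9203 m/s.

Maximum speed ≈ 25.9 m/s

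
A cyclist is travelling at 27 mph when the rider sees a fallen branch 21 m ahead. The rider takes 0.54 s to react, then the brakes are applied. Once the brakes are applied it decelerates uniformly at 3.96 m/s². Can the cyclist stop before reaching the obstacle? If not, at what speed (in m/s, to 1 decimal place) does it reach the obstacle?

No — it strikes the obstacle at 5.6 m/s

27 mph × 0.44704 = 12.0701 m/s.
Reaction distance = 12.0701 × 0.54 = 6.518 m.
Braking distance needed to stop: v²/(2a) = 145.687 / 7.920 = 18.395 m, so total needed = 6.518 + 18.395 = 24.913 m > 21 m — it cannot stop.
Distance remaining when braking begins: 21 − 6.518 = 14.482 m.
v² = v₀² − 2a·d = 145.687 − 2 × 3.960 × 14.482 = 30.990 m²/s².
v = √30.990 = 5.567 m/s.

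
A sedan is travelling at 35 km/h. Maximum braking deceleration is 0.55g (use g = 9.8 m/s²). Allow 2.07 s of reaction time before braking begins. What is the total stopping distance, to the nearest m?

Total stopping distance ≈ 29 m

35 km/h ÷ 3.6 = 9.7222 m/s.
a = 0.55 × 9.8 = 5.390 m/s².
Reaction distance = v·t_r = 9.7222 × 2.07 = 20.125 m.
Braking distance = v²/(2a) = 9.7222² / (2 × 5.390) = 94.521 / 10.780 = 8.768 m.
Total = 20.125 + 8.768 = 28.893 m.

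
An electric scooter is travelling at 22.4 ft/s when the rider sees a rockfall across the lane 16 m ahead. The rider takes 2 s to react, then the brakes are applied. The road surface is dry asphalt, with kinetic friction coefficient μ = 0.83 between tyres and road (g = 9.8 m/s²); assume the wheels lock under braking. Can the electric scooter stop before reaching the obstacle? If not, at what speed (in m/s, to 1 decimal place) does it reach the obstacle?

No — it strikes the obstacle at 2.9 m/s

22.4 ft/s × 0.3048 = 6.8275 m/s.
a = μg = 0.83 × 9.8 = 8.134 m/s².
Reaction distance = 6.8275 × 2 = 13.655 m.
Braking distance needed to stop: v²/(2a) = 46.615 / 16.268 = 2.865 m, so total needed = 13.655 + 2.865 = 16.520 m > 16 m — it cannot stop.
Distance remaining when braking begins: 16 − 13.655 = 2.345 m.
v² = v₀² − 2a·d = 46.615 − 2 × 8.134 × 2.345 = 8.467 m²/s².
v = √8.467 = 2.910 m/s.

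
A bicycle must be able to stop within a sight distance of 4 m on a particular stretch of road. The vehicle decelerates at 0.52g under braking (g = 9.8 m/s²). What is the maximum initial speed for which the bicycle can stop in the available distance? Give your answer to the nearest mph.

a = 0.52 × 9.8 = 5.096 m/s².
v²/(2a) = d ⇒ v = √(2 × 5.096 × 4) = √40.77 = 6.3851 m/s.
6.3851 m/s ÷ 0.44704 = 14.283 mph.

Maximum speed ≈ 14 mph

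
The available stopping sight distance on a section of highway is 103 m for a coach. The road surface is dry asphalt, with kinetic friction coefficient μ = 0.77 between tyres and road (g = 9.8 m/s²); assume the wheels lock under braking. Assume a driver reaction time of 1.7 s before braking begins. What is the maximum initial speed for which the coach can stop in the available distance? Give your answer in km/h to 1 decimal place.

Maximum speed ≈ 103.1 km/h

a = μg = 0.77 × 9.8 = 7.546 m/s².
Stopping distance: v·t_r + v²/(2a) = 103 with t_r = 1.7 s and a = 7.546 m/s².
So v² + 25.656 v − 1554.48 = 0.
Positive root: v = −a·t_r + √((a·t_r)² + 2a·d) = −12.828 + √(164.558 + 1554.48) = 28.6333 m/s.
28.6333 m/s × 3.6 = 103.080 km/h.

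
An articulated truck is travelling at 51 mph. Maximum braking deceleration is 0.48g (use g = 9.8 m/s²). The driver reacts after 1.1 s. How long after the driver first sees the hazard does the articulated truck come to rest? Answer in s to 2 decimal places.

Total time ≈ 5.95 s

51 mph × 0.44704 = 22.7990 m/s.
a = 0.48 × 9.8 = 4.704 m/s².
Braking time = v/a = 22.7990 / 4.704 = 4.847 s.
Total = 1.1 + 4.847 = 5.947 s.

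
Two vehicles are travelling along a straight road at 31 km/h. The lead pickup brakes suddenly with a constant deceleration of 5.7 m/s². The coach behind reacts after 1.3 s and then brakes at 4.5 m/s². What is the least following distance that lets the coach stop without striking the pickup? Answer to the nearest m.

31 km/h ÷ 3.6 = 8.6111 m/s.
Leader travels v²/(2a_L) = 74.151 / 11.400 = 6.504 m before stopping.
Follower covers v·t_r = 8.6111 × 1.3 = 11.194 m while reacting, then v²/(2a_F) = 74.151 / 9.000 = 8.239 m while braking, for a total of 11.194 + 8.239 = 19.433 m.
Since a_F ≤ a_L and the follower starts braking later, the follower is never slower than the leader, so the closest approach is when both have stopped.
Minimum gap = 19.433 − 6.504 = 12.929 m.

Minimum gap ≈ 13 m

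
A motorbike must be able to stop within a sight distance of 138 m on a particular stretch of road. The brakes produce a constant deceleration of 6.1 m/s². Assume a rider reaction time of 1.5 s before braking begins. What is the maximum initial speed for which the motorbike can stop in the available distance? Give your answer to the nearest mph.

Maximum speed ≈ 74 mph

Stopping distance: v·t_r + v²/(2a) = 138 with t_r = 1.5 s and a = 6.100 m/s².
So v² + 18.300 v − 1683.60 = 0.
Positive root: v = −a·t_r + √((a·t_r)² + 2a·d) = −9.150 + √(83.723 + 1683.60) = 32.8895 m/s.
32.8895 m/s ÷ 0.44704 = 73.572 mph.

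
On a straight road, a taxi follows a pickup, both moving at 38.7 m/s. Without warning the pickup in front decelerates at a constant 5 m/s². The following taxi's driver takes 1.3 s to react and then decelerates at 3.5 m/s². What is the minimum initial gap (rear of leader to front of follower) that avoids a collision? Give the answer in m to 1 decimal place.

Minimum gap ≈ 114.5 m

Leader travels v²/(2a_L) = 1497.690 / 10.000 = 149.769 m before stopping.
Follower covers v·t_r = 38.7000 × 1.3 = 50.310 m while reacting, then v²/(2a_F) = 1497.690 / 7.000 = 213.956 m while braking, for a total of 50.310 + 213.956 = 264.266 m.
Since a_F ≤ a_L and the follower starts braking later, the follower is never slower than the leader, so the closest approach is when both have stopped.
Minimum gap = 264.266 − 149.769 = 114.497 m.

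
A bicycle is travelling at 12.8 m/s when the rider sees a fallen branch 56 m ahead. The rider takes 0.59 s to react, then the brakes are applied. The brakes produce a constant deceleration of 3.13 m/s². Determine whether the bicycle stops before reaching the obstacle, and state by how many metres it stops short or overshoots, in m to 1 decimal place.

Yes — it stops 22.3 m short of the obstacle

Reaction distance = 12.8000 × 0.59 = 7.552 m.
Braking distance = v²/(2a) = 163.840 / 6.260 = 26.173 m.
Total stopping distance = 7.552 + 26.173 = 33.725 m, vs 56 m available — it stops with 56 − 33.725 = 22.275 m to spare.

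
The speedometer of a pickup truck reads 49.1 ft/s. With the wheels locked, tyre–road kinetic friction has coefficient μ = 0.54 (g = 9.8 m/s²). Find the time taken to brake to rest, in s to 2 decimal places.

49.1 ft/s × 0.3048 = 14.9657 m/s.
a = μg = 0.54 × 9.8 = 5.292 m/s².
Braking time = v/a = 14.9657 / 5.292 = 2.828 s.

Braking time ≈ 2.83 s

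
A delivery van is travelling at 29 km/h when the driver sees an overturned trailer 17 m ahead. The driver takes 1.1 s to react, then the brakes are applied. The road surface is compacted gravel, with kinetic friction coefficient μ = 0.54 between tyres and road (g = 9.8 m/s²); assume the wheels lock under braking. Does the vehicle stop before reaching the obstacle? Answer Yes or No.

29 km/h ÷ 3.6 = 8.0556 m/s.
a = μg = 0.54 × 9.8 = 5.292 m/s².
Reaction distance = 8.0556 × 1.1 = 8.861 m.
Braking distance = v²/(2a) = 64.893 / 10.584 = 6.131 m.
Total stopping distance = 8.861 + 6.131 = 14.992 m, vs 17 m available — it stops with 17 − 14.992 = 2.008 m to spare.

Yes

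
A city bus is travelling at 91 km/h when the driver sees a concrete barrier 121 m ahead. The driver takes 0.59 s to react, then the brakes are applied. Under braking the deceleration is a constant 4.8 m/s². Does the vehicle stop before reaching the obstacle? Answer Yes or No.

91 km/h ÷ 3.6 = 25.2778 m/s.
Reaction distance = 25.2778 × 0.59 = 14.914 m.
Braking distance = v²/(2a) = 638.967 / 9.600 = 66.559 m.
Total stopping distance = 14.914 + 66.559 = 81.473 m, vs 121 m available — it stops with 121 − 81.473 = 39.527 m to spare.

Yes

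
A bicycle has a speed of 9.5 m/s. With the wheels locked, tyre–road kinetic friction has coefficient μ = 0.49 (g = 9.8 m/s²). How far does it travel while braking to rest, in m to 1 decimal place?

Braking distance ≈ 9.4 m

a = μg = 0.49 × 9.8 = 4.802 m/s².
Braking distance = v²/(2a) = 9.5000² / (2 × 4.802) = 90.250 / 9.604 = 9.397 m.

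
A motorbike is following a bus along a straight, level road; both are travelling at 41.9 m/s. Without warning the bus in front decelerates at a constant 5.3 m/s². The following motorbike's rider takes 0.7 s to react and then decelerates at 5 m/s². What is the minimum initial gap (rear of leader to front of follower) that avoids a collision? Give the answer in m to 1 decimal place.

Leader travels v²/(2a_L) = 1755.610 / 10.600 = 165.624 m before stopping.
Follower covers v·t_r = 41.9000 × 0.7 = 29.330 m while reacting, then v²/(2a_F) = 1755.610 / 10.000 = 175.561 m while braking, for a total of 29.330 + 175.561 = 204.891 m.
Since a_F ≤ a_L and the follower starts braking later, the follower is never slower than the leader, so the closest approach is when both have stopped.
Minimum gap = 204.891 − 165.624 = 39.267 m.

Minimum gap ≈ 39.3 m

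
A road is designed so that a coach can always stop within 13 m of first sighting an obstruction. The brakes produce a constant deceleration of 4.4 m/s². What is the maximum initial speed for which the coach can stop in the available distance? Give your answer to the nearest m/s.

v²/(2a) = d ⇒ v = √(2 × 4.400 × 13) = √114.40 = 10.6958 m/s.

Maximum speed ≈ 11 m/s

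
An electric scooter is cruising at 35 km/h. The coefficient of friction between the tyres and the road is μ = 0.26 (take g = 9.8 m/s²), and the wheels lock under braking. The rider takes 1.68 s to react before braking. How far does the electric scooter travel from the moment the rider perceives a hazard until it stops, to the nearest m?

35 km/h ÷ 3.6 = 9.7222 m/s.
a = μg = 0.26 × 9.8 = 2.548 m/s².
Reaction distance = v·t_r = 9.7222 × 1.68 = 16.333 m.
Braking distance = v²/(2a) = 9.7222² / (2 × 2.548) = 94.521 / 5.096 = 18.548 m.
Total = 16.333 + 18.548 = 34.881 m.

Total stopping distance ≈ 35 m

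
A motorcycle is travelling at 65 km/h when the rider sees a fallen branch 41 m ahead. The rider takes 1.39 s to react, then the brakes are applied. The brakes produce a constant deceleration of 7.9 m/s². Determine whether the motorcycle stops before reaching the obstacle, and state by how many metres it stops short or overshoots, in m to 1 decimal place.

No — it overshoots by 4.7 m

65 km/h ÷ 3.6 = 18.0556 m/s.
Reaction distance = 18.0556 × 1.39 = 25.097 m.
Braking distance = v²/(2a) = 326.005 / 15.800 = 20.633 m.
Total stopping distance = 25.097 + 20.633 = 45.730 m, vs 41 m available — it cannot stop in time and overshoots by 45.730 − 41 = 4.730 m.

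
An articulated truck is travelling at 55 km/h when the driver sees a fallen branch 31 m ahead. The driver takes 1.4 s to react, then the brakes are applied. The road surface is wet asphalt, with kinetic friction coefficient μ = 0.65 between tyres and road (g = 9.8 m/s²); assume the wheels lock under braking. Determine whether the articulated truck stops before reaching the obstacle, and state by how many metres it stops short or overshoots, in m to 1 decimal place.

55 km/h ÷ 3.6 = 15.2778 m/s.
a = μg = 0.65 × 9.8 = 6.370 m/s².
Reaction distance = 15.2778 × 1.4 = 21.389 m.
Braking distance = v²/(2a) = 233.411 / 12.740 = 18.321 m.
Total stopping distance = 21.389 + 18.321 = 39.710 m, vs 31 m available — it cannot stop in time and overshoots by 39.710 − 31 = 8.710 m.

No — it overshoots by 8.7 m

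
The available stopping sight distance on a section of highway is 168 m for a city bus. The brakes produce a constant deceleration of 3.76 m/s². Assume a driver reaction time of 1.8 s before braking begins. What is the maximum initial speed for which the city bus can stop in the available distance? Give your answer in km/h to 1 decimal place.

Maximum speed ≈ 105.9 km/h

Stopping distance: v·t_r + v²/(2a) = 168 with t_r = 1.8 s and a = 3.760 m/s².
So v² + 13.536 v − 1263.36 = 0.
Positive root: v = −a·t_r + √((a·t_r)² + 2a·d) = −6.768 + √(45.806 + 1263.36) = 29.4144 m/s.
29.4144 m/s × 3.6 = 105.892 km/h.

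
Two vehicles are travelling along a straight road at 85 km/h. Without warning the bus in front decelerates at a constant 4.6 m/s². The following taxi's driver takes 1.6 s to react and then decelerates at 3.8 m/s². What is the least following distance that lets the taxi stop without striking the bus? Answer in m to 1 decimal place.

85 km/h ÷ 3.6 = 23.6111 m/s.
Leader travels v²/(2a_L) = 557.484 / 9.200 = 60.596 m before stopping.
Follower covers v·t_r = 23.6111 × 1.6 = 37.778 m while reacting, then v²/(2a_F) = 557.484 / 7.600 = 73.353 m while braking, for a total of 37.778 + 73.353 = 111.131 m.
Since a_F ≤ a_L and the follower starts braking later, the follower is never slower than the leader, so the closest approach is when both have stopped.
Minimum gap = 111.131 − 60.596 = 50.535 m.

Minimum gap ≈ 50.5 m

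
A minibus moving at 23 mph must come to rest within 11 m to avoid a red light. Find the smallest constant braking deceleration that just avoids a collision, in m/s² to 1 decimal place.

23 mph × 0.44704 = 10.2819 m/s.
v² = 2a·d ⇒ a = v²/(2d) = 10.2819² / (2 × 11.000) = 105.717 / 22.000 = 4.8053 m/s².

Required deceleration ≈ 4.8 m/s²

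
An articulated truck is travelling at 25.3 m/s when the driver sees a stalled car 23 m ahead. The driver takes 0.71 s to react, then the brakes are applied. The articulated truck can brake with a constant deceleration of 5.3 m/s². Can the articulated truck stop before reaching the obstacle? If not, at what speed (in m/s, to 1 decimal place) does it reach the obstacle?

Reaction distance = 25.3000 × 0.71 = 17.963 m.
Braking distance needed to stop: v²/(2a) = 640.090 / 10.600 = 60.386 m, so total needed = 17.963 + 60.386 = 78.349 m > 23 m — it cannot stop.
Distance remaining when braking begins: 23 − 17.963 = 5.037 m.
v² = v₀² − 2a·d = 640.090 − 2 × 5.300 × 5.037 = 586.698 m²/s².
v = √586.698 = 24.222 m/s.

No — it strikes the obstacle at 24.2 m/s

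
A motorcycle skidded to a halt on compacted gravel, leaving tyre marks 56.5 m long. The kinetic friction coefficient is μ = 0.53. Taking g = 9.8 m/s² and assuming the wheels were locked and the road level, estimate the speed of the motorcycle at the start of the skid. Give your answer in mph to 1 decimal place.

Deceleration a = μg = 0.53 × 9.8 = 5.194 m/s².
v = √(2a·d) = √(2 × 5.194 × 56.5) = √586.922 = 24.2265 m/s.
= 24.2265 ÷ 0.44704 = 54.193 mph.

Initial speed ≈ 54.2 mph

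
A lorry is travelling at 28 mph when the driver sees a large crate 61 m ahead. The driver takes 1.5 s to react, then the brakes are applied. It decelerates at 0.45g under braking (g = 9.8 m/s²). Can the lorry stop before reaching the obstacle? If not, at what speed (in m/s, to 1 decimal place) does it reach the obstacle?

Yes — it stops about 24.5 m short of the obstacle, so it never reaches it

28 mph × 0.44704 = 12.5171 m/s.
a = 0.45 × 9.8 = 4.410 m/s².
Reaction distance = 12.5171 × 1.5 = 18.776 m.
Braking distance = v²/(2a) = 156.678 / 8.820 = 17.764 m.
Total stopping distance = 18.776 + 17.764 = 36.540 m, vs 61 m available — it stops with 61 − 36.540 = 24.460 m to spare.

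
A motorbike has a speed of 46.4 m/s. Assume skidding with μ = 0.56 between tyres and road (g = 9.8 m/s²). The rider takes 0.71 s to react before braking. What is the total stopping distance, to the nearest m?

Total stopping distance ≈ 229 m

a = μg = 0.56 × 9.8 = 5.488 m/s².
Reaction distance = v·t_r = 46.4000 × 0.71 = 32.944 m.
Braking distance = v²/(2a) = 46.4000² / (2 × 5.488) = 2152.960 / 10.976 = 196.152 m.
Total = 32.944 + 196.152 = 229.096 m.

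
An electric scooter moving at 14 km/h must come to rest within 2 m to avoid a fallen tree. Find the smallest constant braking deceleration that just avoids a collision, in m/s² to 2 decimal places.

14 km/h ÷ 3.6 = 3.8889 m/s.
v² = 2a·d ⇒ a = v²/(2d) = 3.8889² / (2 × 2.000) = 15.124 / 4.000 = 3.7810 m/s².

Required deceleration ≈ 3.78 m/s²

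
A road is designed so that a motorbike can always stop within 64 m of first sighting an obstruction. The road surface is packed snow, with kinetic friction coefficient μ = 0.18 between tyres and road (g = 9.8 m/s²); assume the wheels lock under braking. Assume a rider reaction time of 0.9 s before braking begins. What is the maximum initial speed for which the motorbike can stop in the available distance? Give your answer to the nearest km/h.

Maximum speed ≈ 49 km/h

a = μg = 0.18 × 9.8 = 1.764 m/s².
Stopping distance: v·t_r + v²/(2a) = 64 with t_r = 0.9 s and a = 1.764 m/s².
So v² + 3.175 v − 225.79 = 0.
Positive root: v = −a·t_r + √((a·t_r)² + 2a·d) = −1.588 + √(2.522 + 225.79) = 13.5220 m/s.
13.5220 m/s × 3.6 = 48.679 km/h.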